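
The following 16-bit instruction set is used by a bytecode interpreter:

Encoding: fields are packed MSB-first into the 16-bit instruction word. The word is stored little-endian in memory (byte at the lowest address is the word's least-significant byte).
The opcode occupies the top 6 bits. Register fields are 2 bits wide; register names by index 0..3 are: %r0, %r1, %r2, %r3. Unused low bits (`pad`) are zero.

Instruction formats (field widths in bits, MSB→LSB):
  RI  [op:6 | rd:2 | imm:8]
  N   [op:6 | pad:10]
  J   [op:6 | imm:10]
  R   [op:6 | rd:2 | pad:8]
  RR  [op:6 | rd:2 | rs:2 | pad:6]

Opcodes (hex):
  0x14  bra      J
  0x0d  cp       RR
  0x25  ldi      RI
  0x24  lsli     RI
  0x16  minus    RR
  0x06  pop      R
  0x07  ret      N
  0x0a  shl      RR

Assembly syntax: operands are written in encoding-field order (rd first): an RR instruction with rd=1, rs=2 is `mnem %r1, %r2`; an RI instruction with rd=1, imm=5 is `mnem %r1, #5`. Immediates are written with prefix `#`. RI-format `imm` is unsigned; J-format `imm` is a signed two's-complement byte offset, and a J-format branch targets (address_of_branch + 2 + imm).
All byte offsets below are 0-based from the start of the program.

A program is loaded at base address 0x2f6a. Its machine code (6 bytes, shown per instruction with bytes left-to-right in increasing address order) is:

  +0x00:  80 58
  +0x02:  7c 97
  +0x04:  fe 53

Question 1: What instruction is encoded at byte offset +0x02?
[02] 7c 97 → 0x977c
  opcode bits[15:10]=0x25: ldi/RI
  [9:8] rd=3 = %r3
  [7:0] imm=124 = #124

ldi %r3, #124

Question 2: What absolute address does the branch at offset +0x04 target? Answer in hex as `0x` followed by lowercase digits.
+0x04: fe 53 ⇒ word 0x53fe (little)
  opcode bits[15:10]=0x14: bra/J
  imm: (w>>0)&0x3ff=0x3fe (s10→-2) → #-2
  target = base 0x2f6a + off 0x04 + 2 + imm -2 = 0x2f6e

0x2f6e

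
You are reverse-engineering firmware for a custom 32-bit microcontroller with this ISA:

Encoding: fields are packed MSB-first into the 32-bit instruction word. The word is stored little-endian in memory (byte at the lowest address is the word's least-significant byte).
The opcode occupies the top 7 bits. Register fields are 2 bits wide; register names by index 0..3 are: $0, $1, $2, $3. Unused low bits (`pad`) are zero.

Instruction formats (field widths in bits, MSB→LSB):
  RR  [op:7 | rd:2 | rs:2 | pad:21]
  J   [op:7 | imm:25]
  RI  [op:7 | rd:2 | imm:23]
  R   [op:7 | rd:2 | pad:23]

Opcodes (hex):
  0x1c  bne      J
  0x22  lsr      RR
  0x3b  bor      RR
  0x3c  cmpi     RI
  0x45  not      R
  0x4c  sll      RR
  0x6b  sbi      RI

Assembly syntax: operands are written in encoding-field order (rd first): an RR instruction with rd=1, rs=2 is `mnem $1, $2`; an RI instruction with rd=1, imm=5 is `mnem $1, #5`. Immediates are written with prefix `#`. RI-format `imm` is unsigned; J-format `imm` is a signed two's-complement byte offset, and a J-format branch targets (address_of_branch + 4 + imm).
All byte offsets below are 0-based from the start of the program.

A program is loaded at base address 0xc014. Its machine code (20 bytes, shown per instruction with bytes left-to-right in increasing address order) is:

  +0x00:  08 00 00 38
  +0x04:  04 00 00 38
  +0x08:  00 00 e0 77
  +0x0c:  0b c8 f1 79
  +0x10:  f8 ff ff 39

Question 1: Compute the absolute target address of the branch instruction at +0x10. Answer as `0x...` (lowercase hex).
off 0x10: read f8 ff ff 39 as little → 0x39fffff8
  opcode bits[31:25]=0x1c: bne/J
  [24:0] imm=33554424 (s25→-8) = #-8
  target = base 0xc014 + off 0x10 + 4 + imm -8 = 0xc020

0xc020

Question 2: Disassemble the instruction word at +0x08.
bor $3, $3

off 0x08: read 00 00 e0 77 as little → 0x77e00000
  top 7b → 0x3b → bor [RR]
  rd: (w>>23)&0x3=0x3 → $3
  rs: (w>>21)&0x3=0x3 → $3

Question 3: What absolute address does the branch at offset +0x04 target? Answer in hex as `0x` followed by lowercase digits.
off 0x04: read 04 00 00 38 as little → 0x38000004
  top 7b → 0x1c → bne [J]
  imm@[24:0]=0x4 ⇒ #4
  target = base 0xc014 + off 0x04 + 4 + imm 4 = 0xc020

0xc020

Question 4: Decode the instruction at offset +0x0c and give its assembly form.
@+0c  little-endian(0b c8 f1 79) = 0x79f1c80b
  top 7b → 0x3c → cmpi [RI]
  rd@[24:23]=0x3 ⇒ $3
  imm@[22:0]=0x71c80b ⇒ #7456779

cmpi $3, #7456779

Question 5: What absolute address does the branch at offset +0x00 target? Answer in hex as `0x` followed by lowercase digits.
off 0x00: read 08 00 00 38 as little → 0x38000008
  op=0x38000008>>25=0x1c ⇒ bne (J)
  [24:0] imm=8 = #8
  target = base 0xc014 + off 0x00 + 4 + imm 8 = 0xc020

0xc020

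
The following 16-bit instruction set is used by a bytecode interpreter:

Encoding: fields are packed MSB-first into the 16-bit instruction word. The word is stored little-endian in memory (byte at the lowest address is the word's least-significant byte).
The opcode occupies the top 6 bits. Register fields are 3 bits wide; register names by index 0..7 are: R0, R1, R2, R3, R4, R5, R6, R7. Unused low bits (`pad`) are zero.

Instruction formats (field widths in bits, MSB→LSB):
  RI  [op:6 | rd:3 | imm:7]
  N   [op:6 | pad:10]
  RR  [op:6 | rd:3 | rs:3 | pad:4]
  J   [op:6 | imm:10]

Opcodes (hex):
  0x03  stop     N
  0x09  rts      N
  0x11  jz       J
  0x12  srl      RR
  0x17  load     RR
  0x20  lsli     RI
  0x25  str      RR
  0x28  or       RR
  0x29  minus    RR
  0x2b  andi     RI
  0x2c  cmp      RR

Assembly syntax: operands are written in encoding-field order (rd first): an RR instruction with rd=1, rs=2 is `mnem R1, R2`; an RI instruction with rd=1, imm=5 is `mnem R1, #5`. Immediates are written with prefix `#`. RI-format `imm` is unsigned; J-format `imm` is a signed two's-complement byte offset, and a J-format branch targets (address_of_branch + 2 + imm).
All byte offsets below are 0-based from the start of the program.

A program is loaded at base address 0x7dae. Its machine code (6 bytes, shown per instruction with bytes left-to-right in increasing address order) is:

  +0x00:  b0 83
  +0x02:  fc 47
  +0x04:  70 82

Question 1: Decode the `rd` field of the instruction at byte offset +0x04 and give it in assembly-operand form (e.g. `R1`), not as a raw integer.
+0x04: 70 82 ⇒ word 0x8270 (little)
  top 6b → 0x20 → lsli [RI]
  [9:7] rd=4 = R4
  [6:0] imm=112 = #112

R4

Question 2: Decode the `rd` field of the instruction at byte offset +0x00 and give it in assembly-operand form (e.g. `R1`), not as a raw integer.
R7

+0x00: b0 83 ⇒ word 0x83b0 (little)
  opcode bits[15:10]=0x20: lsli/RI
  rd: (w>>7)&0x7=0x7 → R7
  imm: (w>>0)&0x7f=0x30 → #48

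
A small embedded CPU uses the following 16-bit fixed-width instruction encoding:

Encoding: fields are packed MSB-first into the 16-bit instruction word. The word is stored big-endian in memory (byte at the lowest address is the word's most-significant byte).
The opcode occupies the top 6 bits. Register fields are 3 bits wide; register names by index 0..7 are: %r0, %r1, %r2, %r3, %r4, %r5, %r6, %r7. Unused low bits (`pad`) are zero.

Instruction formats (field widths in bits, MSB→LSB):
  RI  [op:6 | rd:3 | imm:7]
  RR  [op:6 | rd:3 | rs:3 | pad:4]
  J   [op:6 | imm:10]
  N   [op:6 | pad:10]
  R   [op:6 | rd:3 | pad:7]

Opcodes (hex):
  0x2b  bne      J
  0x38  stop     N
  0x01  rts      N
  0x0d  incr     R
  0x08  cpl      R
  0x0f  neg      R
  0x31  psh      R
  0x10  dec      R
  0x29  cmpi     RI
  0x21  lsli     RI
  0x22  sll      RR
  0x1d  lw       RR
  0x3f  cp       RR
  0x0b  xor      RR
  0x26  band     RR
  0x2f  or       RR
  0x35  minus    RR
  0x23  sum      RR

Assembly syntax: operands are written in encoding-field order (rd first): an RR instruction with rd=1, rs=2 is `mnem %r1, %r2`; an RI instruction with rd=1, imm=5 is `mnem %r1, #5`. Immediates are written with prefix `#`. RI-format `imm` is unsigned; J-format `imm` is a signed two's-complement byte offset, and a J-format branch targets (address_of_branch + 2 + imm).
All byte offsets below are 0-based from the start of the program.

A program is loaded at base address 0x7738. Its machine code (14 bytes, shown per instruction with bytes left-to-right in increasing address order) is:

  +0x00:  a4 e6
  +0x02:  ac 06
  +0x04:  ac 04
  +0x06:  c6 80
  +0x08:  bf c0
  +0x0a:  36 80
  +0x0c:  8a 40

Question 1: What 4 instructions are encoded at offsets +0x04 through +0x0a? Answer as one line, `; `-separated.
bne #4; psh %r5; or %r7, %r4; incr %r5

off 0x04: read ac 04 as big → 0xac04
  opcode bits[15:10]=0x2b: bne/J
  imm: (w>>0)&0x3ff=0x4 → #4
off 0x06: read c6 80 as big → 0xc680
  opcode bits[15:10]=0x31: psh/R
  rd: (w>>7)&0x7=0x5 → %r5
off 0x08: read bf c0 as big → 0xbfc0
  opcode bits[15:10]=0x2f: or/RR
  rd: (w>>7)&0x7=0x7 → %r7
  rs: (w>>4)&0x7=0x4 → %r4
off 0x0a: read 36 80 as big → 0x3680
  opcode bits[15:10]=0xd: incr/R
  rd: (w>>7)&0x7=0x5 → %r5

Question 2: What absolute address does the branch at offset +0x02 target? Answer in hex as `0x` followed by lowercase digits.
+0x02: ac 06 ⇒ word 0xac06 (big)
  opcode bits[15:10]=0x2b: bne/J
  [9:0] imm=6 = #6
  target = base 0x7738 + off 0x02 + 2 + imm 6 = 0x7742

0x7742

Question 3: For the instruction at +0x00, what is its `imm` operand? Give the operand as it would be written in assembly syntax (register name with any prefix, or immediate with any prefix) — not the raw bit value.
#102

[00] a4 e6 → 0xa4e6
  top 6b → 0x29 → cmpi [RI]
  rd: (w>>7)&0x7=0x1 → %r1
  imm: (w>>0)&0x7f=0x66 → #102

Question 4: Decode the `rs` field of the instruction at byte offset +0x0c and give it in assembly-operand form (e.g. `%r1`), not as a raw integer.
%r4

+0x0c: 8a 40 ⇒ word 0x8a40 (big)
  op=0x8a40>>10=0x22 ⇒ sll (RR)
  [9:7] rd=4 = %r4
  [6:4] rs=4 = %r4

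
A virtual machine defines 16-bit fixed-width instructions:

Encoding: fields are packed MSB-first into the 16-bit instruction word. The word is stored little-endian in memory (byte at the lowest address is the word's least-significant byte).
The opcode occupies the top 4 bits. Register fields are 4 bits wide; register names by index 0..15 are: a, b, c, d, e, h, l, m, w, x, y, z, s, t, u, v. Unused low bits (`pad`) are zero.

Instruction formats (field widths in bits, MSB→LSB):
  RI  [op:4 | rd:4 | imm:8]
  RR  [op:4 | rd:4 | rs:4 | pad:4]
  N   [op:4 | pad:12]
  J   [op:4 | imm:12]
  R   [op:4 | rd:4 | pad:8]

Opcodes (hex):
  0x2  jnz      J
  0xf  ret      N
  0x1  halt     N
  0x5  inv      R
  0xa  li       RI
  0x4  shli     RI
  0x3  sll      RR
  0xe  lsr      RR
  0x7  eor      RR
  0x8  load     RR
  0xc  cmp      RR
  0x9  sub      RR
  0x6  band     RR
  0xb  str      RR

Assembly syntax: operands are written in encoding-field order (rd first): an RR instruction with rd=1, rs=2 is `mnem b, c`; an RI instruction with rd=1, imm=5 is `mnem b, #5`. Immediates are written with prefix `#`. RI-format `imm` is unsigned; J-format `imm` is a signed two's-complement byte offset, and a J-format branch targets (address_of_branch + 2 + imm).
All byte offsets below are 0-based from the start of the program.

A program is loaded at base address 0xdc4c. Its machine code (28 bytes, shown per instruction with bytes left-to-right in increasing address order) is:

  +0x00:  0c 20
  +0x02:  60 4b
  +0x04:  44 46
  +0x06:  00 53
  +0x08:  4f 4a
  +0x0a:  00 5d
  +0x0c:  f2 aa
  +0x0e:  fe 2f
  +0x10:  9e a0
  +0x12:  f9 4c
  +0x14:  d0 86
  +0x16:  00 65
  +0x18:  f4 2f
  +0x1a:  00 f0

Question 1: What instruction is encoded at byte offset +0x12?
+0x12: f9 4c ⇒ word 0x4cf9 (little)
  op=0x4cf9>>12=0x4 ⇒ shli (RI)
  [11:8] rd=12 = s
  [7:0] imm=249 = #249

shli s, #249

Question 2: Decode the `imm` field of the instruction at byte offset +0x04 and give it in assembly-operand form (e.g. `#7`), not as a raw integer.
off 0x04: read 44 46 as little → 0x4644
  opcode bits[15:12]=0x4: shli/RI
  rd@[11:8]=0x6 ⇒ l
  imm@[7:0]=0x44 ⇒ #68

#68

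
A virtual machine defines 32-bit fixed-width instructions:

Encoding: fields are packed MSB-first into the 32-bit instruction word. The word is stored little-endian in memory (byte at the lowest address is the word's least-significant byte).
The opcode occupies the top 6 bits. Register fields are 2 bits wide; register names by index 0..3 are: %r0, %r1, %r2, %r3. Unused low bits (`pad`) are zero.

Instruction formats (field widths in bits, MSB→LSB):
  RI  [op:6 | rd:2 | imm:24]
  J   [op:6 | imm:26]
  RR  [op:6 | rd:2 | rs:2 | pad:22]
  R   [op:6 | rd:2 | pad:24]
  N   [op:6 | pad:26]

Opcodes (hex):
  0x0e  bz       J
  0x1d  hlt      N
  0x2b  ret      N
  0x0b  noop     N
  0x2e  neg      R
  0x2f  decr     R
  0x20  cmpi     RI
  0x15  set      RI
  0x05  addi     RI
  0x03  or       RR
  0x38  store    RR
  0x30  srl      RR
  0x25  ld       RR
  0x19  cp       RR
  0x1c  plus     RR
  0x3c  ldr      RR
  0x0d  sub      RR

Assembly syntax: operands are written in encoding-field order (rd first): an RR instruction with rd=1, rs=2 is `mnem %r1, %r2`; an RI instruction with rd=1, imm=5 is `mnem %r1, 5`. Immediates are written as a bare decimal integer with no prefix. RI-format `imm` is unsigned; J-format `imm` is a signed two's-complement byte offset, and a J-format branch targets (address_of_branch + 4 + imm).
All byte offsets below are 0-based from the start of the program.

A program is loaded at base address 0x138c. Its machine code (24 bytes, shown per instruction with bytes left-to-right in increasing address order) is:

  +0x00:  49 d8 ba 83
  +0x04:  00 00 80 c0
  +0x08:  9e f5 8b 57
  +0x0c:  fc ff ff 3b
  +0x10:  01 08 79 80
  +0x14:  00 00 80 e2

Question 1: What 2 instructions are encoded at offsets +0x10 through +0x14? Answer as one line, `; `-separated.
off 0x10: read 01 08 79 80 as little → 0x80790801
  top 6b → 0x20 → cmpi [RI]
  rd@[25:24]=0x0 ⇒ %r0
  imm@[23:0]=0x790801 ⇒ 7931905
off 0x14: read 00 00 80 e2 as little → 0xe2800000
  top 6b → 0x38 → store [RR]
  rd@[25:24]=0x2 ⇒ %r2
  rs@[23:22]=0x2 ⇒ %r2

cmpi %r0, 7931905; store %r2, %r2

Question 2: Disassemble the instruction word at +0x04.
+0x04: 00 00 80 c0 ⇒ word 0xc0800000 (little)
  op=0xc0800000>>26=0x30 ⇒ srl (RR)
  rd: (w>>24)&0x3=0x0 → %r0
  rs: (w>>22)&0x3=0x2 → %r2

srl %r0, %r2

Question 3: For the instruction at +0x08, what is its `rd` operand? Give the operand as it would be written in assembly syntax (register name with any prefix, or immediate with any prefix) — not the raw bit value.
%r3

off 0x08: read 9e f5 8b 57 as little → 0x578bf59e
  top 6b → 0x15 → set [RI]
  rd: (w>>24)&0x3=0x3 → %r3
  imm: (w>>0)&0xffffff=0x8bf59e → 9172382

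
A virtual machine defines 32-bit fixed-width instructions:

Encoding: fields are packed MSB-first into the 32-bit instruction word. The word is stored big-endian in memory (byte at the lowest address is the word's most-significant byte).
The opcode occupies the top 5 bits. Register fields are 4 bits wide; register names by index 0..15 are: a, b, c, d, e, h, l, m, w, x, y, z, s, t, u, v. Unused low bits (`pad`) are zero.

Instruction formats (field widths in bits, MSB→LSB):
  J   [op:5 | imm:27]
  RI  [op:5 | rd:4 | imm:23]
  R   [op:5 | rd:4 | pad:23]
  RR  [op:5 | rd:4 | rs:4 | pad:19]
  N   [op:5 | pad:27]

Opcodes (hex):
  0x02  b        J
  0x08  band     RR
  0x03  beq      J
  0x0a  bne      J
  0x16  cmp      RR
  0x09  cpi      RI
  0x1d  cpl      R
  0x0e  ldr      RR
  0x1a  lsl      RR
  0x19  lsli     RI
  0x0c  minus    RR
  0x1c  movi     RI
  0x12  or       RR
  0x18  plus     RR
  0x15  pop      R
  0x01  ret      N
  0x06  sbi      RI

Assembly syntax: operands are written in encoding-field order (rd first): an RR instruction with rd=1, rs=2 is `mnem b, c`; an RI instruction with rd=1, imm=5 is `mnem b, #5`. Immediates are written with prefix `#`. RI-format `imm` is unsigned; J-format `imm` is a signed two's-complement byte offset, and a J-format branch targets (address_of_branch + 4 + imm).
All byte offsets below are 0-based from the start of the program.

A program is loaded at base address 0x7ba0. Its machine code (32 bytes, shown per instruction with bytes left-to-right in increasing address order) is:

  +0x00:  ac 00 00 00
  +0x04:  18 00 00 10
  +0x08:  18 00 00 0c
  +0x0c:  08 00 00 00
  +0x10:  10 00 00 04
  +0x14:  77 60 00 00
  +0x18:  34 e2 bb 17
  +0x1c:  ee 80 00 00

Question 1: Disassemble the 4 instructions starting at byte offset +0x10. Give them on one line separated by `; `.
off 0x10: read 10 00 00 04 as big → 0x10000004
  top 5b → 0x2 → b [J]
  [26:0] imm=4 = #4
off 0x14: read 77 60 00 00 as big → 0x77600000
  top 5b → 0xe → ldr [RR]
  [26:23] rd=14 = u
  [22:19] rs=12 = s
off 0x18: read 34 e2 bb 17 as big → 0x34e2bb17
  top 5b → 0x6 → sbi [RI]
  [26:23] rd=9 = x
  [22:0] imm=6470423 = #6470423
off 0x1c: read ee 80 00 00 as big → 0xee800000
  top 5b → 0x1d → cpl [R]
  [26:23] rd=13 = t

b #4; ldr u, s; sbi x, #6470423; cpl t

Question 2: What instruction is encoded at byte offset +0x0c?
ret

off 0x0c: read 08 00 00 00 as big → 0x08000000
  top 5b → 0x1 → ret [N]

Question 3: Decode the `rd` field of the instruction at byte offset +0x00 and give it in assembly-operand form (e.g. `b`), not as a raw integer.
[00] ac 00 00 00 → 0xac000000
  op=0xac000000>>27=0x15 ⇒ pop (R)
  rd@[26:23]=0x8 ⇒ w

w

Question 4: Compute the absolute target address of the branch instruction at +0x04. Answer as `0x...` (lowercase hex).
+0x04: 18 00 00 10 ⇒ word 0x18000010 (big)
  opcode bits[31:27]=0x3: beq/J
  imm: (w>>0)&0x7ffffff=0x10 → #16
  target = base 0x7ba0 + off 0x04 + 4 + imm 16 = 0x7bb8

0x7bb8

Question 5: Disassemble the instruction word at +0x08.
+0x08: 18 00 00 0c ⇒ word 0x1800000c (big)
  top 5b → 0x3 → beq [J]
  imm: (w>>0)&0x7ffffff=0xc → #12

beq #12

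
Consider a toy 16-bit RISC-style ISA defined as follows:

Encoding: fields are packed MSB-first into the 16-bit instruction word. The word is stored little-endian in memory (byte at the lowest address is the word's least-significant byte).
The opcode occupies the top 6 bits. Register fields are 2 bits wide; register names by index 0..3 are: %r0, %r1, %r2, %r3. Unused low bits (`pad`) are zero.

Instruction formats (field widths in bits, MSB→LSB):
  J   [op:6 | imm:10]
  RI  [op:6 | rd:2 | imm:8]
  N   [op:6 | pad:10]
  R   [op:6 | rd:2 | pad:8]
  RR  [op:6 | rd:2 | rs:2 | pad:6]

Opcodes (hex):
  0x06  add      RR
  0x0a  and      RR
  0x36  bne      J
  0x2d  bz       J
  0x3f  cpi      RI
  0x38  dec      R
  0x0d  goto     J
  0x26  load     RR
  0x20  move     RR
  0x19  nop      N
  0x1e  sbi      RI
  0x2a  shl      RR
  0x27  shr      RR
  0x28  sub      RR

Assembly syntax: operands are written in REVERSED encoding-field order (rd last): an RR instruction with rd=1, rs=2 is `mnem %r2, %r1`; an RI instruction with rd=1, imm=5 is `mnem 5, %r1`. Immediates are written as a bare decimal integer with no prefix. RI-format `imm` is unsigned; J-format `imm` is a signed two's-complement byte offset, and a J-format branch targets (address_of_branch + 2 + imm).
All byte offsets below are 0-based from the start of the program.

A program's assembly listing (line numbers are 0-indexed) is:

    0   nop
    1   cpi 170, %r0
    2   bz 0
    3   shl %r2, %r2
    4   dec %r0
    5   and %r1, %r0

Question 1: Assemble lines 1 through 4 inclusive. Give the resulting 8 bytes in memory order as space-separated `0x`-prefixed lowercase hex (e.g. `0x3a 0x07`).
L1: cpi op=0x3f:6|rd=0:2|imm=170:8 ⇒ 0xfcaa ⇒ little aa fc
L2: bz op=0x2d:6|imm=0:10 ⇒ 0xb400 ⇒ little 00 b4
L3: shl op=0x2a:6|rd=2:2|rs=2:2|pad=0:6 ⇒ 0xaa80 ⇒ little 80 aa
L4: dec op=0x38:6|rd=0:2|pad=0:8 ⇒ 0xe000 ⇒ little 00 e0

0xaa 0xfc 0x00 0xb4 0x80 0xaa 0x00 0xe0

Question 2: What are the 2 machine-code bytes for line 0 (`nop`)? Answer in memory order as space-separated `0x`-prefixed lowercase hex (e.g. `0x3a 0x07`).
0x00 0x64

line 0 (nop): pack op=0x19:6|pad=0:10 = 0x6400; little→ 00 64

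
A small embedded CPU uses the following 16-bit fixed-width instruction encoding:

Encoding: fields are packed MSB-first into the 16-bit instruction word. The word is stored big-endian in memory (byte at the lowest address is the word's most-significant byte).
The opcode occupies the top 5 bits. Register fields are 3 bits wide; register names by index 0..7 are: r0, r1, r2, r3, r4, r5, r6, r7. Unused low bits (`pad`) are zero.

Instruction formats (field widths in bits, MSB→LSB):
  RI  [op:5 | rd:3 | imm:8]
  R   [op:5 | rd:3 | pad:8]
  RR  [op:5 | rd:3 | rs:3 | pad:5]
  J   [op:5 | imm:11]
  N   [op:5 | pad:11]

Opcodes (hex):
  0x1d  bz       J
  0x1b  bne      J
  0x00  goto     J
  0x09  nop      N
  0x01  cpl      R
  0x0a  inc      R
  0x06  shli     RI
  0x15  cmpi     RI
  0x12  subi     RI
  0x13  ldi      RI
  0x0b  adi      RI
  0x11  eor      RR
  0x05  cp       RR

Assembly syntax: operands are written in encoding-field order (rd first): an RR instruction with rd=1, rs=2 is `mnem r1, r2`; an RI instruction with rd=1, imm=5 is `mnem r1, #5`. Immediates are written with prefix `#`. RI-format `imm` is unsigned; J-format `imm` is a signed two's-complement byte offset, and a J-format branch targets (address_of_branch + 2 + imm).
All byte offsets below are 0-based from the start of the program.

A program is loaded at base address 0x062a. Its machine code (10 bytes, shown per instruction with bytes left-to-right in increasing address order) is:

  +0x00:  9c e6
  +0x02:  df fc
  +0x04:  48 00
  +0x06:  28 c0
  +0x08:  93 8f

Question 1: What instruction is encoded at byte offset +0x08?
subi r3, #143

+0x08: 93 8f ⇒ word 0x938f (big)
  top 5b → 0x12 → subi [RI]
  rd@[10:8]=0x3 ⇒ r3
  imm@[7:0]=0x8f ⇒ #143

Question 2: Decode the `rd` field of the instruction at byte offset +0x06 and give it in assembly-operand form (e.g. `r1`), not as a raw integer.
off 0x06: read 28 c0 as big → 0x28c0
  op=0x28c0>>11=0x5 ⇒ cp (RR)
  rd@[10:8]=0x0 ⇒ r0
  rs@[7:5]=0x6 ⇒ r6

r0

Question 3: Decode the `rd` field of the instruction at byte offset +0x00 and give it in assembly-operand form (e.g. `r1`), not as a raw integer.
r4

[00] 9c e6 → 0x9ce6
  opcode bits[15:11]=0x13: ldi/RI
  [10:8] rd=4 = r4
  [7:0] imm=230 = #230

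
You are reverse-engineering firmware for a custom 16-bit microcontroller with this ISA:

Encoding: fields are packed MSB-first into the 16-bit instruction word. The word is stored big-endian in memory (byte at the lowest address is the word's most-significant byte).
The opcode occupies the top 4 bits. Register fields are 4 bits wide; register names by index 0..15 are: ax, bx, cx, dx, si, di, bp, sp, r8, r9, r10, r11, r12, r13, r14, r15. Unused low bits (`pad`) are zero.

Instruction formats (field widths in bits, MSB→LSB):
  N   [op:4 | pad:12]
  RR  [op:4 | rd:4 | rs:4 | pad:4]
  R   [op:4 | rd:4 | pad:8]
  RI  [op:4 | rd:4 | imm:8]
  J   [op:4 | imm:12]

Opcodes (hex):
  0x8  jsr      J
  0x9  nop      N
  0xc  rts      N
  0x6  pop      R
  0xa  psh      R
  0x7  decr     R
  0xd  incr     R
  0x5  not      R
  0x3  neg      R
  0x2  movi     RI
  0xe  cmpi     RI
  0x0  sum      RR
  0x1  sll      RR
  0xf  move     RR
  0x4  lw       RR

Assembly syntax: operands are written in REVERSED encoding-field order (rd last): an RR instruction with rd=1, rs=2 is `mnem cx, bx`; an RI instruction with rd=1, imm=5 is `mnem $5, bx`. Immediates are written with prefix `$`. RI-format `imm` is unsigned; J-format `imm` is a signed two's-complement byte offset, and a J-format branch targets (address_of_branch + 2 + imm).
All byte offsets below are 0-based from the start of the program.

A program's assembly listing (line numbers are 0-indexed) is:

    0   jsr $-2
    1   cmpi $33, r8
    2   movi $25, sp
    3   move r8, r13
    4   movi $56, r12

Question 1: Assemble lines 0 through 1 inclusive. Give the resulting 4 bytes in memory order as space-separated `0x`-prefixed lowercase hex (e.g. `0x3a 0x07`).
0. jsr fields op=0x8:4|imm=-2:12 → word 8ffeh → 8f fe
1. cmpi fields op=0xe:4|rd=8:4|imm=33:8 → word e821h → e8 21

0x8f 0xfe 0xe8 0x21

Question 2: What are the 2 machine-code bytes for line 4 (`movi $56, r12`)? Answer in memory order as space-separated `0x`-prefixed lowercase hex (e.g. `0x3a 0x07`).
0x2c 0x38

L4: movi op=0x2:4|rd=12:4|imm=56:8 ⇒ 0x2c38 ⇒ big 2c 38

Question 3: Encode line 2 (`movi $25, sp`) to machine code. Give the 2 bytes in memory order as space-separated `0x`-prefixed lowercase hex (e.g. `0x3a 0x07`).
L2: movi op=0x2:4|rd=7:4|imm=25:8 ⇒ 0x2719 ⇒ big 27 19

0x27 0x19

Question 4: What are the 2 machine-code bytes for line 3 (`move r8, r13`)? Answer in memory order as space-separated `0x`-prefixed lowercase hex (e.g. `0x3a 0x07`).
0xfd 0x80

L3: move op=0xf:4|rd=13:4|rs=8:4|pad=0:4 ⇒ 0xfd80 ⇒ big fd 80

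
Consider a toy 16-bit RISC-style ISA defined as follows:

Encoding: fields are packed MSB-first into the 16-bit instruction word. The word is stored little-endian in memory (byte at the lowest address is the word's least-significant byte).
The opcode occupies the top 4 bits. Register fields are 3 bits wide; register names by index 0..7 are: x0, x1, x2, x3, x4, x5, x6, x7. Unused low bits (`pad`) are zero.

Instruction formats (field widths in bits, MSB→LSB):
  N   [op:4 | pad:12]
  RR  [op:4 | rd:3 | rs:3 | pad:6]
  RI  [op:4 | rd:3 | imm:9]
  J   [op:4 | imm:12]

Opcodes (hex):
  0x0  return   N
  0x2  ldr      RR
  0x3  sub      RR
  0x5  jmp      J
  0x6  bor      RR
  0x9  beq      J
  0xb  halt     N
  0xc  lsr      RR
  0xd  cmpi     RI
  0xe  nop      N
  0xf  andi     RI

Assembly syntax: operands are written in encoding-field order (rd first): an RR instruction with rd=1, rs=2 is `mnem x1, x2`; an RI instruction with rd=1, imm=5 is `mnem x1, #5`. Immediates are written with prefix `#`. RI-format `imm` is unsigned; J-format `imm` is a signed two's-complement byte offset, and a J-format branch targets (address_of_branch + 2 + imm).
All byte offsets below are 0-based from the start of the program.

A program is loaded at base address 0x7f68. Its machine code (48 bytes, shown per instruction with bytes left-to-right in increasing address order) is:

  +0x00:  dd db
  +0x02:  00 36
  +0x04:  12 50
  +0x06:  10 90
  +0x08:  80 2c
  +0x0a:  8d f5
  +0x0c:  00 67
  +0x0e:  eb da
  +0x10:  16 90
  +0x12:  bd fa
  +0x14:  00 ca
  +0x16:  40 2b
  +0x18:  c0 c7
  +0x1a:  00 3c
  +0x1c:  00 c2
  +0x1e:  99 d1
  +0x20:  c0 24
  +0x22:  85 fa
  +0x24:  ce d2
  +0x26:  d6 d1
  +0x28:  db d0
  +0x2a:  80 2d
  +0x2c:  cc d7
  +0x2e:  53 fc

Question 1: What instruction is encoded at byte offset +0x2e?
@+2e  little-endian(53 fc) = 0xfc53
  top 4b → 0xf → andi [RI]
  [11:9] rd=6 = x6
  [8:0] imm=83 = #83

andi x6, #83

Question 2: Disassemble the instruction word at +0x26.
cmpi x0, #470

off 0x26: read d6 d1 as little → 0xd1d6
  opcode bits[15:12]=0xd: cmpi/RI
  rd@[11:9]=0x0 ⇒ x0
  imm@[8:0]=0x1d6 ⇒ #470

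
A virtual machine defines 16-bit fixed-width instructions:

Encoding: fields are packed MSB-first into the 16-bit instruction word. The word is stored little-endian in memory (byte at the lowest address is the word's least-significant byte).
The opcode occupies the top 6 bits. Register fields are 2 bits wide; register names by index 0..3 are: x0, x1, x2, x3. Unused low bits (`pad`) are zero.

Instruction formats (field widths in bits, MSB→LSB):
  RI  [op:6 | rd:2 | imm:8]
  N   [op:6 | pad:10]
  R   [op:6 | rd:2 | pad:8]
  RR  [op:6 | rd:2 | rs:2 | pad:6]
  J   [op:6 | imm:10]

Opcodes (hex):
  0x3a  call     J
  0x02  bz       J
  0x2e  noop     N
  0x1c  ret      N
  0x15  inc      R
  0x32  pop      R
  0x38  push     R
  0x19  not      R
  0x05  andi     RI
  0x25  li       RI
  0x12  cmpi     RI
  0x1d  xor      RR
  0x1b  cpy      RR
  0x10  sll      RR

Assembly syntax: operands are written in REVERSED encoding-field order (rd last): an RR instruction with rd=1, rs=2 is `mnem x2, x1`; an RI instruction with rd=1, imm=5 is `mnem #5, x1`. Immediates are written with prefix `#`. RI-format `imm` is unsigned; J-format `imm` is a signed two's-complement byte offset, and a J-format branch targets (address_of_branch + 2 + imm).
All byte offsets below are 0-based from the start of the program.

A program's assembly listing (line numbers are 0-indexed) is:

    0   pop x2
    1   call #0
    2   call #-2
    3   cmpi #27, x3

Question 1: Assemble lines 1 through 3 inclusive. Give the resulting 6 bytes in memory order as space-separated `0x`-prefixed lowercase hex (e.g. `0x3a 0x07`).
1. call fields op=0x3a:6|imm=0:10 → word e800h → 00 e8
2. call fields op=0x3a:6|imm=-2:10 → word ebfeh → fe eb
3. cmpi fields op=0x12:6|rd=3:2|imm=27:8 → word 4b1bh → 1b 4b

0x00 0xe8 0xfe 0xeb 0x1b 0x4b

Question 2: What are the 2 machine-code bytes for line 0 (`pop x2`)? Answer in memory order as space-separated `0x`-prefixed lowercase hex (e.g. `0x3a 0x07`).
0x00 0xca

line 0 (pop): pack op=0x32:6|rd=2:2|pad=0:8 = 0xca00; little→ 00 ca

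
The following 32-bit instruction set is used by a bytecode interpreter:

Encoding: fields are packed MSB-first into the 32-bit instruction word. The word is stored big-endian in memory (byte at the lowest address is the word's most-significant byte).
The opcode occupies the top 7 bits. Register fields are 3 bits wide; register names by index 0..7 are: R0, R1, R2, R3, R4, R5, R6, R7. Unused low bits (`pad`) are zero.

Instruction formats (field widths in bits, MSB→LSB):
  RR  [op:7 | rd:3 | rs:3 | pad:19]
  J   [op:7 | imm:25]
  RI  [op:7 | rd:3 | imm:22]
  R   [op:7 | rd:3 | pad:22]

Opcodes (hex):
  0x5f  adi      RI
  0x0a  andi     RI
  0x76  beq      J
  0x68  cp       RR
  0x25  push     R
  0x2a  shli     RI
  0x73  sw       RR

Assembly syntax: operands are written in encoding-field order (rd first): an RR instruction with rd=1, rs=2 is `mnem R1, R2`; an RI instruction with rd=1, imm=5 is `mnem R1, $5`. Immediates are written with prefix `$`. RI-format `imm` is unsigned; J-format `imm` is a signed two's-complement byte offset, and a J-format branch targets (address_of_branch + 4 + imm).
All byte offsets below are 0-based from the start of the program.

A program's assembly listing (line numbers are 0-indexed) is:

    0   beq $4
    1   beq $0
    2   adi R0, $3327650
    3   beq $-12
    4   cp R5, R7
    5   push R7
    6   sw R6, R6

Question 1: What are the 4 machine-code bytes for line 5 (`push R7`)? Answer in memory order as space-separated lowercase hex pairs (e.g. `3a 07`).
L5: push op=0x25:7|rd=7:3|pad=0:22 ⇒ 0x4bc00000 ⇒ big 4b c0 00 00

4b c0 00 00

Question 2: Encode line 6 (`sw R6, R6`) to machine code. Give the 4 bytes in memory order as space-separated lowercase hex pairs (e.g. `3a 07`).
line 6 (sw): pack op=0x73:7|rd=6:3|rs=6:3|pad=0:19 = 0xe7b00000; big→ e7 b0 00 00

e7 b0 00 00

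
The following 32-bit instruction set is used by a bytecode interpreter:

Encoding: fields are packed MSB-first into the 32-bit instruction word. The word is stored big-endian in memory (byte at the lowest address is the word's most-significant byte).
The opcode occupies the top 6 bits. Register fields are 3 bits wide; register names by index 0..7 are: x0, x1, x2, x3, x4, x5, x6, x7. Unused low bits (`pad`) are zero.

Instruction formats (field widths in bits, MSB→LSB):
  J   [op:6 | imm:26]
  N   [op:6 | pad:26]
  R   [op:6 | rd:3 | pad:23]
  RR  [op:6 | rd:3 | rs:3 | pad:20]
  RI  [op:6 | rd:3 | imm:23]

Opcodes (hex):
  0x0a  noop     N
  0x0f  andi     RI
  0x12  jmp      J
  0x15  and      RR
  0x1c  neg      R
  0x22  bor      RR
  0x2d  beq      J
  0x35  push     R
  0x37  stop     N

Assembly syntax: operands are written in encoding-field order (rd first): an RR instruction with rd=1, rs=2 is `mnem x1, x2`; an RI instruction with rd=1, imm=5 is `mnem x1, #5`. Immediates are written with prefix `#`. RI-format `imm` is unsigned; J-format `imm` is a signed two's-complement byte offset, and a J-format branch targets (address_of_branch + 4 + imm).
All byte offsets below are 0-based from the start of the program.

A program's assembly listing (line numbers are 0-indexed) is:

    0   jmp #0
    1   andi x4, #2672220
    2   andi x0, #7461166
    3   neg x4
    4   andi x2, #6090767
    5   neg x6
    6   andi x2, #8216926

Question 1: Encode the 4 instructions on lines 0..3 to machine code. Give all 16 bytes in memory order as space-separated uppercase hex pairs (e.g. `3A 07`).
48 00 00 00 3E 28 C6 5C 3C 71 D9 2E 72 00 00 00

line 0 (jmp): pack op=0x12:6|imm=0:26 = 0x48000000; big→ 48 00 00 00
line 1 (andi): pack op=0xf:6|rd=4:3|imm=2672220:23 = 0x3e28c65c; big→ 3e 28 c6 5c
line 2 (andi): pack op=0xf:6|rd=0:3|imm=7461166:23 = 0x3c71d92e; big→ 3c 71 d9 2e
line 3 (neg): pack op=0x1c:6|rd=4:3|pad=0:23 = 0x72000000; big→ 72 00 00 00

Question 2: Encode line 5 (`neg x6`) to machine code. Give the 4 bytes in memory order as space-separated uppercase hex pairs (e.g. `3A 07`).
L5: neg op=0x1c:6|rd=6:3|pad=0:23 ⇒ 0x73000000 ⇒ big 73 00 00 00

73 00 00 00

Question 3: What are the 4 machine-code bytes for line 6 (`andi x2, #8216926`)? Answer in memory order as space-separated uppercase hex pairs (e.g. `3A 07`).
line 6 (andi): pack op=0xf:6|rd=2:3|imm=8216926:23 = 0x3d7d615e; big→ 3d 7d 61 5e

3D 7D 61 5E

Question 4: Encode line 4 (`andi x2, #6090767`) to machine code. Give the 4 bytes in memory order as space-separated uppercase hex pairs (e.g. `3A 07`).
4. andi fields op=0xf:6|rd=2:3|imm=6090767:23 → word 3d5cf00fh → 3d 5c f0 0f

3D 5C F0 0F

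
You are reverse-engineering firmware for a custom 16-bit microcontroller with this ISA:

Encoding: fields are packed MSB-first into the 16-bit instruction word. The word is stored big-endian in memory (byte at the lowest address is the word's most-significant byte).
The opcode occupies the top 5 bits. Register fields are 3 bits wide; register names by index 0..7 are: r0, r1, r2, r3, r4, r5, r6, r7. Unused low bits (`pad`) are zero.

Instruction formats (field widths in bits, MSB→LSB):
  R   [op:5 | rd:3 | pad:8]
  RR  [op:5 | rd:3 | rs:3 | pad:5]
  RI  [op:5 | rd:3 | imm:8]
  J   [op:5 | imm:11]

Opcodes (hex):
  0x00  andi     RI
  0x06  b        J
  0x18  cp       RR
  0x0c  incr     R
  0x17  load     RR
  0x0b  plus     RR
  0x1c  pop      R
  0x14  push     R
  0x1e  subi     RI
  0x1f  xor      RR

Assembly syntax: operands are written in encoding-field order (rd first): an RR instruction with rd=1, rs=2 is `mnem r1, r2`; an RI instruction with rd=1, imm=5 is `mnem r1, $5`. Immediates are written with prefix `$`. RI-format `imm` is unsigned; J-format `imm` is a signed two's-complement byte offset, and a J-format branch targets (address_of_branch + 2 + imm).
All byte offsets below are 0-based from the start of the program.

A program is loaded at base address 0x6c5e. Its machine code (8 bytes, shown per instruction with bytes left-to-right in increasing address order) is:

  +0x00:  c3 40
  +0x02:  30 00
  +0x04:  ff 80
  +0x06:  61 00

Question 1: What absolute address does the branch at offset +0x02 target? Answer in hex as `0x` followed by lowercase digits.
0x6c62

@+02  big-endian(30 00) = 0x3000
  op=0x3000>>11=0x6 ⇒ b (J)
  imm: (w>>0)&0x7ff=0x0 → $0
  target = base 0x6c5e + off 0x02 + 2 + imm 0 = 0x6c62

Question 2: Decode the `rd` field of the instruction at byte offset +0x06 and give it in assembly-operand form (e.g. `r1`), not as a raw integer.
off 0x06: read 61 00 as big → 0x6100
  top 5b → 0xc → incr [R]
  rd@[10:8]=0x1 ⇒ r1

r1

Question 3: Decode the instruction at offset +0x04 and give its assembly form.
off 0x04: read ff 80 as big → 0xff80
  opcode bits[15:11]=0x1f: xor/RR
  rd: (w>>8)&0x7=0x7 → r7
  rs: (w>>5)&0x7=0x4 → r4

xor r7, r4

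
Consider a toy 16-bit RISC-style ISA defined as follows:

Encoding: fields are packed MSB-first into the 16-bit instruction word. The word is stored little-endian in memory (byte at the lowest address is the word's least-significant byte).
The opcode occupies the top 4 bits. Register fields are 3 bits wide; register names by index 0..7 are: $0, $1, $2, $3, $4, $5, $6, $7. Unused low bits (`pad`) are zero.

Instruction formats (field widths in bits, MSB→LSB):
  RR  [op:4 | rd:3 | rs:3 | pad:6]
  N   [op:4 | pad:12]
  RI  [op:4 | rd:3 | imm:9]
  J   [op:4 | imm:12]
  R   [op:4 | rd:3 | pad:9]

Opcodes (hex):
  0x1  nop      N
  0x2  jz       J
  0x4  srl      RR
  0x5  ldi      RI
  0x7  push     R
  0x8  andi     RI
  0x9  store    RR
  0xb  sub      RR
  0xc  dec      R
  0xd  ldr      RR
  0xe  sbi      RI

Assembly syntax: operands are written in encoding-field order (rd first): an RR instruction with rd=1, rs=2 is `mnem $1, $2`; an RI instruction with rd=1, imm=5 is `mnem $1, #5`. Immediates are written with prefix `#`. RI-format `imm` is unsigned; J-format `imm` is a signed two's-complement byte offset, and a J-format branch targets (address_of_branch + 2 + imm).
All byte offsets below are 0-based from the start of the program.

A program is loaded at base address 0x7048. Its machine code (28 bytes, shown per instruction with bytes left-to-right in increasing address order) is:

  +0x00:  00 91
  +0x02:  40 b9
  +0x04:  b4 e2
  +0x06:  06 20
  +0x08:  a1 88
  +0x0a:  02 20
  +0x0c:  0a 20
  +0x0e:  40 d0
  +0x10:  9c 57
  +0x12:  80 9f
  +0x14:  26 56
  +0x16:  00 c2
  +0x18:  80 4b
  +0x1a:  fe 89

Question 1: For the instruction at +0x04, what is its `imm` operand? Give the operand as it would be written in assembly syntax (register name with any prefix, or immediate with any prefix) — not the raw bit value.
#180

@+04  little-endian(b4 e2) = 0xe2b4
  opcode bits[15:12]=0xe: sbi/RI
  [11:9] rd=1 = $1
  [8:0] imm=180 = #180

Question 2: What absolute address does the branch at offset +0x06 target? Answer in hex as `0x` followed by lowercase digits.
0x7056

+0x06: 06 20 ⇒ word 0x2006 (little)
  opcode bits[15:12]=0x2: jz/J
  imm: (w>>0)&0xfff=0x6 → #6
  target = base 0x7048 + off 0x06 + 2 + imm 6 = 0x7056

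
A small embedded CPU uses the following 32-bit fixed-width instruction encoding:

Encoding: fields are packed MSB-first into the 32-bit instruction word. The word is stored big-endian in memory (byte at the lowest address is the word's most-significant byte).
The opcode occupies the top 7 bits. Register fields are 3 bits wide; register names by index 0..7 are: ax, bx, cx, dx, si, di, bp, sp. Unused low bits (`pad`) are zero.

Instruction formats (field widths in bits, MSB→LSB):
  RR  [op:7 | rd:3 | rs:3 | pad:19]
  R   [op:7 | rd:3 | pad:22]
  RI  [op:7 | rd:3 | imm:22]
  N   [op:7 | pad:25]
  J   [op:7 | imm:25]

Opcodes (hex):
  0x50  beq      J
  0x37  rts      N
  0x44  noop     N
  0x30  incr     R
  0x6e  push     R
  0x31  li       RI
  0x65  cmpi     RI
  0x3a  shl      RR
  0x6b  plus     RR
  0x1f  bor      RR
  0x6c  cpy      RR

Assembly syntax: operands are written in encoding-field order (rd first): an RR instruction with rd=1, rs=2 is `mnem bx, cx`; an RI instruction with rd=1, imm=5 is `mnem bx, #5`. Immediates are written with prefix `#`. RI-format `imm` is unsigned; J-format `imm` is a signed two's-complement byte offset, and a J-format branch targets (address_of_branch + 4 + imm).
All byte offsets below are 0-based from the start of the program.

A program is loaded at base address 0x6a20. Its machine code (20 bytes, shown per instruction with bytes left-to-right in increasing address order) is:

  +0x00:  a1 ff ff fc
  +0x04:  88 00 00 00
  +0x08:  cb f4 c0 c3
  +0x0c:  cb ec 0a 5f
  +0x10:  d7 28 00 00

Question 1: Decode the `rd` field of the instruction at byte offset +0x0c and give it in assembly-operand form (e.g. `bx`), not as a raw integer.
off 0x0c: read cb ec 0a 5f as big → 0xcbec0a5f
  opcode bits[31:25]=0x65: cmpi/RI
  rd@[24:22]=0x7 ⇒ sp
  imm@[21:0]=0x2c0a5f ⇒ #2886239

sp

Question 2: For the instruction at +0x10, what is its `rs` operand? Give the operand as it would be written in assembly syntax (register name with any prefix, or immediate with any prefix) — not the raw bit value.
di

[10] d7 28 00 00 → 0xd7280000
  op=0xd7280000>>25=0x6b ⇒ plus (RR)
  rd@[24:22]=0x4 ⇒ si
  rs@[21:19]=0x5 ⇒ di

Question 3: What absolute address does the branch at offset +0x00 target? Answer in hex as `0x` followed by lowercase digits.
off 0x00: read a1 ff ff fc as big → 0xa1fffffc
  opcode bits[31:25]=0x50: beq/J
  imm: (w>>0)&0x1ffffff=0x1fffffc (s25→-4) → #-4
  target = base 0x6a20 + off 0x00 + 4 + imm -4 = 0x6a20

0x6a20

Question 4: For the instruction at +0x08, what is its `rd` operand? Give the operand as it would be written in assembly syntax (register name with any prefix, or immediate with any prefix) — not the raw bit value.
sp

+0x08: cb f4 c0 c3 ⇒ word 0xcbf4c0c3 (big)
  top 7b → 0x65 → cmpi [RI]
  rd: (w>>22)&0x7=0x7 → sp
  imm: (w>>0)&0x3fffff=0x34c0c3 → #3457219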